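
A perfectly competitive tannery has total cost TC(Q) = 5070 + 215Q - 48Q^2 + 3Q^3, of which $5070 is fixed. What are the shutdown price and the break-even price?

Shutdown price = min AVC. AVC = 215 - 48Q + 3Q^2, with vertex at Q = 8 and minimum $23.
ATC = 5070/Q + 215 - 48Q + 3Q^2. Setting dATC/dQ = −5070/Q^2 − 48 + 6Q = 0 gives Q = 13 (since 6·13^3 − 48·13^2 = 5070).
min ATC = 5070/13 + 215 − 48·13 + 3·13^2 = $488. That is the break-even price.
Between these two prices the firm operates at a loss; above $488 it earns a profit.

Shutdown price = $23; break-even price = $488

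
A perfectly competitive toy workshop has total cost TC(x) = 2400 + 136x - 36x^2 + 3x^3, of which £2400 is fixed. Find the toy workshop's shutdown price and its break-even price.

Shutdown price = £28; break-even price = £316

AVC = 136 - 36x + 3x^2; minimized at x = 6, giving min AVC = £28. That is the shutdown price.
ATC = 2400/x + 136 - 36x + 3x^2. Setting dATC/dx = −2400/x^2 − 36 + 6x = 0 gives x = 10 (since 6·10^3 − 36·10^2 = 2400).
min ATC = 2400/10 + 136 − 36·10 + 3·10^2 = £316. That is the break-even price.
For £28 ≤ P < £316 the firm produces at a loss; below £28 it shuts down.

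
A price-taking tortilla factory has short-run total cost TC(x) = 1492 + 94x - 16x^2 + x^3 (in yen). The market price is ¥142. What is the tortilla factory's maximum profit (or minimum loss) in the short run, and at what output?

AVC = 94 - 16x + x^2; min AVC = ¥30 at x = 8. Since P = ¥142 ≥ min AVC, the firm produces.
With MC = 94 - 32x + 3x^2, P = MC on the upward-sloping part at x* = 12.
TR = 142·12 = 1704. TC = 1492 + 552 = 2044. Profit = 1704 − 2044 = -¥340.
Shutting down would mean losing the fixed cost of ¥1492, so operating at a loss of ¥340 is better by ¥1152.

Profit = -¥340 at x = 12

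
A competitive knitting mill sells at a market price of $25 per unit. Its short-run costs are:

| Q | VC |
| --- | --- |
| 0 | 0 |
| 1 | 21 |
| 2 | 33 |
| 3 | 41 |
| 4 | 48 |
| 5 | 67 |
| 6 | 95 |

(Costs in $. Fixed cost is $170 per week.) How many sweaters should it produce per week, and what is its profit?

Tabulate TR − TC: Q=0: -170; Q=1: -166; Q=2: -153; Q=3: -136; Q=4: -118; Q=5: -112; Q=6: -115.
Profit is maximized at Q = 5. AVC there is 67/5 = $13.40 ≤ P, so producing beats shutting down (which would give -$170).

Q = 5; profit = -$112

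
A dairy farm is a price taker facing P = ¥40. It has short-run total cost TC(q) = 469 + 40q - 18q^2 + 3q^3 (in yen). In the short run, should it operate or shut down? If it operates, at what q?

Produce at q = 4

Strip out fixed cost: VC = 40q - 18q^2 + 3q^3. Then AVC = 40 - 18q + 3q^2 and MC = 40 - 36q + 9q^2.
AVC is minimized where dAVC/dq = -18 + 6q = 0, at q = 3; min AVC = 40 - 18·3 + 3·3^2 = ¥13.
Because ¥40 ≥ ¥13, revenue can cover variable cost; the firm operates.
P = MC gives -36q + 9q^2 = 0, with roots 0 and 4. Take the larger (rising MC): q* = 4.
Check: AVC at q = 4 is ¥16 ≤ P, so revenue covers variable cost.
Profit = P·q − TC = 40·4 − 533 = -¥373, a loss, but smaller than the ¥469 fixed cost the firm would lose by shutting down.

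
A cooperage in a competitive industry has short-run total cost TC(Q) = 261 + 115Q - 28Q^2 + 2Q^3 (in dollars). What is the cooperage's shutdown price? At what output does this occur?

$17 per unit, at Q = 7

The shutdown price is the minimum of AVC. VC = 115Q - 28Q^2 + 2Q^3, so AVC = 115 - 28Q + 2Q^2.
dAVC/dQ = -28 + 4Q = 0 gives Q = 7. min AVC = 115 - 28·7 + 2·7^2 = 17.
The firm shuts down for any P below $17.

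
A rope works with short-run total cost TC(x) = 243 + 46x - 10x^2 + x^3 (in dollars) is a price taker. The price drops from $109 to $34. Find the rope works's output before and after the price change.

AVC = 46 - 10x + x^2, minimized at x = 5 where min AVC = $21. MC = 46 - 20x + 3x^2.
With P = $109 above the shutdown price, P = MC gives x = 9.
At P = $34 ≥ min AVC, set P = MC: x = 6. The firm stays open but cuts output.

Output falls from 9 to 6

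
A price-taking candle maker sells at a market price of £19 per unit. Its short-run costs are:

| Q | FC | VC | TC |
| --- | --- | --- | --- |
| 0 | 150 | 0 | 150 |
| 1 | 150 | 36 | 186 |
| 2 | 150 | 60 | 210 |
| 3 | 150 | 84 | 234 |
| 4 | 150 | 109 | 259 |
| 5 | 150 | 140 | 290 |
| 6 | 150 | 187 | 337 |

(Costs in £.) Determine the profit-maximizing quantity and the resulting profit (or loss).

Q = 0 (shut down); profit = -£150

Compute π = P·Q − TC at each output: Q=0: -150; Q=1: -167; Q=2: -172; Q=3: -177; Q=4: -183; Q=5: -195; Q=6: -223.
Profit is highest at Q = 0. Equivalently, the lowest AVC in the table is 109/4 ≈ £27.25 at Q = 4, and P = £19 falls below it — price never covers variable cost, so the firm shuts down and loses only its fixed cost.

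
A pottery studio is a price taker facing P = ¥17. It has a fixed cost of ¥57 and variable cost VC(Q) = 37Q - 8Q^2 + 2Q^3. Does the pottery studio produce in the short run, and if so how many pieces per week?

Shut down

Strip out fixed cost: VC = 37Q - 8Q^2 + 2Q^3. Then AVC = 37 - 8Q + 2Q^2 and MC = 37 - 16Q + 6Q^2.
AVC hits its minimum where MC = AVC, at Q = 2, giving min AVC = 37 - 8·2 + 2·2^2 = ¥29.
Since P = ¥17 < min AVC = ¥29, price fails to cover variable cost at any output.
The firm minimizes its loss by shutting down and losing only its fixed cost of ¥57.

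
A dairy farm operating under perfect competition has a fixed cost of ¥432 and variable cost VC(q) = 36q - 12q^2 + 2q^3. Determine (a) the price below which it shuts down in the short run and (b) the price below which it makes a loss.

Shutdown price = min AVC. AVC = 36 - 12q + 2q^2, with vertex at q = 3 and minimum ¥18.
ATC = 432/q + 36 - 12q + 2q^2. Setting dATC/dq = −432/q^2 − 12 + 4q = 0 gives q = 6 (since 4·6^3 − 12·6^2 = 432).
min ATC = 432/6 + 36 − 12·6 + 2·6^2 = ¥108. That is the break-even price.
For ¥18 ≤ P < ¥108 the firm produces at a loss; below ¥18 it shuts down.

Shutdown price = ¥18; break-even price = ¥108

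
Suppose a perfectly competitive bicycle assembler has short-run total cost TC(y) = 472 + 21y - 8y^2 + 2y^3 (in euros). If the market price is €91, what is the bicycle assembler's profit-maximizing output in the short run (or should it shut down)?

Produce at y = 5

From TC, MC = TC'(y) = 21 - 16y + 6y^2 and AVC = VC/y = 21 - 8y + 2y^2.
AVC is minimized where dAVC/dy = -8 + 4y = 0, at y = 2; min AVC = 21 - 8·2 + 2·2^2 = €13.
Since P = €91 ≥ min AVC = €13, price covers variable cost and the firm should produce.
Set P = MC: 91 = 21 - 16y + 6y^2 → -70 - 16y + 6y^2 = 0. The roots are y = -7/3 and y = 5; the profit-maximizing output is on the rising part of MC, so y* = 5.
Check: AVC at y = 5 is €31 ≤ P, so revenue covers variable cost.
Profit = P·y − TC = 91·5 − 627 = -€172, a loss, but smaller than the €472 fixed cost the firm would lose by shutting down.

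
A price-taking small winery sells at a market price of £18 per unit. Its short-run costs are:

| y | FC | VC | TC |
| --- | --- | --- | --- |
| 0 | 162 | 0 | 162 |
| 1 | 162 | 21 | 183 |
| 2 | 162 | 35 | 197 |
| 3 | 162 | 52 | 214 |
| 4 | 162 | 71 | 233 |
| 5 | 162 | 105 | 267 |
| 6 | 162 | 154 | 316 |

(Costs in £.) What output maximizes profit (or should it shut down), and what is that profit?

y = 3; profit = -£160

Compute π = P·y − TC at each output: y=0: -162; y=1: -165; y=2: -161; y=3: -160; y=4: -161; y=5: -177; y=6: -208.
Profit is maximized at y = 3. AVC there is 52/3 = £17.33 ≤ P, so producing beats shutting down (which would give -£162).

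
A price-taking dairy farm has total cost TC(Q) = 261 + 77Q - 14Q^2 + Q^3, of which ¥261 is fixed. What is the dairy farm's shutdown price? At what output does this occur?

¥28 per unit, at Q = 7

The firm shuts down when price falls below the minimum of average variable cost. AVC = VC/Q = 77 - 14Q + Q^2.
dAVC/dQ = -14 + 2Q = 0 gives Q = 7. min AVC = 77 - 14·7 + 7^2 = 28.
The firm shuts down for any P below ¥28.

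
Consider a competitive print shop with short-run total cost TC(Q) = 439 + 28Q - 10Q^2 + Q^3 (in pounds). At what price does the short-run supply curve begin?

£3 per unit

The shutdown price is the minimum of AVC. VC = 28Q - 10Q^2 + Q^3, so AVC = 28 - 10Q + Q^2.
At the minimum of AVC, MC = AVC. MC = 28 - 20Q + 3Q^2; setting MC = AVC gives 2Q^2 - 10Q = 0, so Q = 5. min AVC = 3.
For P < £3 the firm produces nothing.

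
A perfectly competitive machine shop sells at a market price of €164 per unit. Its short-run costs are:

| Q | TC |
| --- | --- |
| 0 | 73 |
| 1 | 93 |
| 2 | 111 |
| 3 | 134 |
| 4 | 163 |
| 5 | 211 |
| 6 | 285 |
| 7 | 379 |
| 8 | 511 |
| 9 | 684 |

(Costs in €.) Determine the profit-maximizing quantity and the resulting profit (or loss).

Q = 8; profit = €801

Tabulate TR − TC: Q=0: -73; Q=1: 71; Q=2: 217; Q=3: 358; Q=4: 493; Q=5: 609; Q=6: 699; Q=7: 769; Q=8: 801; Q=9: 792.
Profit is maximized at Q = 8. AVC there is 438/8 = €54.75 ≤ P, so producing beats shutting down (which would give -€73).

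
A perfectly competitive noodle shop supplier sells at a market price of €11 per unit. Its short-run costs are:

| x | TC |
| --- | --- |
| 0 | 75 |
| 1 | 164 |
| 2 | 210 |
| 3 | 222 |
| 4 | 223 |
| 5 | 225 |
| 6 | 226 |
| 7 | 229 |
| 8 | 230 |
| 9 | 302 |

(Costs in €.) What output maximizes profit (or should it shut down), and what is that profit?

x = 0 (shut down); profit = -€75

Compute π = P·x − TC at each output: x=0: -75; x=1: -153; x=2: -188; x=3: -189; x=4: -179; x=5: -170; x=6: -160; x=7: -152; x=8: -142; x=9: -203.
Profit is highest at x = 0. Equivalently, the lowest AVC in the table is 155/8 ≈ €19.38 at x = 8, and P = €11 falls below it — price never covers variable cost, so the firm shuts down and loses only its fixed cost.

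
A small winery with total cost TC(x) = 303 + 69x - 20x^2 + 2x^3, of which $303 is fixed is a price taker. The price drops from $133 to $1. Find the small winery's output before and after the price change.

Output falls from 8 to 0 (the firm shuts down)

AVC = 69 - 20x + 2x^2, minimized at x = 5 where min AVC = $19. MC = 69 - 40x + 6x^2.
At P = $133 ≥ min AVC, set P = MC on the rising branch: x = 8.
At P = $1 < min AVC = $19, price no longer covers variable cost at any output, so the firm shuts down: x = 0.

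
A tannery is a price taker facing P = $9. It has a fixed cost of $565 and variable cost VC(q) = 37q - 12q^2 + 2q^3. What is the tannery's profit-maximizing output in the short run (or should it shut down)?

Shut down

Strip out fixed cost: VC = 37q - 12q^2 + 2q^3. Then AVC = 37 - 12q + 2q^2 and MC = 37 - 24q + 6q^2.
AVC hits its minimum where MC = AVC, at q = 3, giving min AVC = 37 - 12·3 + 2·3^2 = $19.
Since P = $9 < min AVC = $19, price fails to cover variable cost at any output.
Best response: produce nothing and absorb the $565 fixed cost.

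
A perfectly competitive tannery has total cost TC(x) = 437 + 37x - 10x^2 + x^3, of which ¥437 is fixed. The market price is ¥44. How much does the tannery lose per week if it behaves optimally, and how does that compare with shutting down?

Profit = -¥241 at x = 7

AVC = 37 - 10x + x^2 has its minimum ¥12 at x = 5; price ¥44 clears that bar, so the firm operates.
With MC = 37 - 20x + 3x^2, P = MC on the upward-sloping part at x* = 7.
TR = 44·7 = 308. TC = 437 + 112 = 549. Profit = 308 − 549 = -¥241.
That loss of ¥241 beats the ¥437 the firm would lose by shutting down; producing recovers ¥196 of fixed cost.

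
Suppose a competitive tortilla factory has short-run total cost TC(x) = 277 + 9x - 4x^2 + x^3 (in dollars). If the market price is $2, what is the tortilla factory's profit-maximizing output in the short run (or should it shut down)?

Variable cost is VC = 9x - 4x^2 + x^3, so AVC = VC/x = 9 - 4x + x^2 and MC = dTC/dx = 9 - 8x + 3x^2.
AVC hits its minimum where MC = AVC, at x = 2, giving min AVC = 9 - 4·2 + 2^2 = $5.
Since P = $2 < min AVC = $5, price fails to cover variable cost at any output.
The firm minimizes its loss by shutting down and losing only its fixed cost of $277.

Shut down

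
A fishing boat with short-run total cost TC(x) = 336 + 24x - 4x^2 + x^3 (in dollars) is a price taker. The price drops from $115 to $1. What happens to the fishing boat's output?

AVC = 24 - 4x + x^2, minimized at x = 2 where min AVC = $20. MC = 24 - 8x + 3x^2.
With P = $115 above the shutdown price, P = MC gives x = 7.
At P = $1 < min AVC = $20, price no longer covers variable cost at any output, so the firm shuts down: x = 0.

Output falls from 7 to 0 (the firm shuts down)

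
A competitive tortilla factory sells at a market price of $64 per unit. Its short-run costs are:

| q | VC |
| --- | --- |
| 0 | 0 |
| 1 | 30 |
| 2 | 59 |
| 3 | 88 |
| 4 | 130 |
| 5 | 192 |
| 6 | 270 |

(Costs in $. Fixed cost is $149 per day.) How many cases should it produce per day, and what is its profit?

q = 5; profit = -$21

Tabulate TR − TC: q=0: -149; q=1: -115; q=2: -80; q=3: -45; q=4: -23; q=5: -21; q=6: -35.
Profit is maximized at q = 5. AVC there is 192/5 = $38.40 ≤ P, so producing beats shutting down (which would give -$149).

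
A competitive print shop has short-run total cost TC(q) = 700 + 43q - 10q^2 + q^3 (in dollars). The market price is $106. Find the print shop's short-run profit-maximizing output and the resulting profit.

Profit = -$52 at q = 9

AVC = 43 - 10q + q^2 has its minimum $18 at q = 5; price $106 clears that bar, so the firm operates.
MC = 43 - 20q + 3q^2. Setting P = MC and taking the root on the rising branch gives q* = 9.
TR = 106·9 = 954. TC = 700 + 306 = 1006. Profit = 954 − 1006 = -$52.
By producing, the firm covers all variable cost plus $648 of fixed cost; shutting down would lose the full $700.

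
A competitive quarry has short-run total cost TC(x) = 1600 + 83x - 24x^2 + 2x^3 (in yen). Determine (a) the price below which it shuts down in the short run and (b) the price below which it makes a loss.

Shutdown price = ¥11; break-even price = ¥203

Shutdown price = min AVC. AVC = 83 - 24x + 2x^2, with vertex at x = 6 and minimum ¥11.
ATC = 1600/x + 83 - 24x + 2x^2. Setting dATC/dx = −1600/x^2 − 24 + 4x = 0 gives x = 10 (since 4·10^3 − 24·10^2 = 1600).
min ATC = 1600/10 + 83 − 24·10 + 2·10^2 = ¥203. That is the break-even price.
Between these two prices the firm operates at a loss; above ¥203 it earns a profit.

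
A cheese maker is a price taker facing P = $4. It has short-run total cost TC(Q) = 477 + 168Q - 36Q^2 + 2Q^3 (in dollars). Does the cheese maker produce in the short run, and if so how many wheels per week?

From TC, MC = TC'(Q) = 168 - 72Q + 6Q^2 and AVC = VC/Q = 168 - 36Q + 2Q^2.
AVC is minimized where dAVC/dQ = -36 + 4Q = 0, at Q = 9; min AVC = 168 - 36·9 + 2·9^2 = $6.
P = $4 lies below min AVC = $6; no output level covers variable cost.
The firm minimizes its loss by shutting down and losing only its fixed cost of $477.

Shut down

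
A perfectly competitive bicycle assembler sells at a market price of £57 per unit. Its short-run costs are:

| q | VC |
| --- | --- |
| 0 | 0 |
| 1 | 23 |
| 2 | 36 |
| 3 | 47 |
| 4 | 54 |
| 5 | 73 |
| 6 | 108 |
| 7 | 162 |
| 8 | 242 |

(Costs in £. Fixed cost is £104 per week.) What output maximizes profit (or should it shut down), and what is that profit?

q = 7; profit = £133

Compute π = P·q − TC at each output: q=0: -104; q=1: -70; q=2: -26; q=3: 20; q=4: 70; q=5: 108; q=6: 130; q=7: 133; q=8: 110.
Profit is maximized at q = 7. AVC there is 162/7 = £23.14 ≤ P, so producing beats shutting down (which would give -£104).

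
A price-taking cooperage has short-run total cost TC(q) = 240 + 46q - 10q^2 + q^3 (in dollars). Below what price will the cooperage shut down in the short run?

The shutdown price is the minimum of AVC. VC = 46q - 10q^2 + q^3, so AVC = 46 - 10q + q^2.
At the minimum of AVC, MC = AVC. MC = 46 - 20q + 3q^2; setting MC = AVC gives 2q^2 - 10q = 0, so q = 5. min AVC = 21.
The firm shuts down for any P below $21.

$21 per unit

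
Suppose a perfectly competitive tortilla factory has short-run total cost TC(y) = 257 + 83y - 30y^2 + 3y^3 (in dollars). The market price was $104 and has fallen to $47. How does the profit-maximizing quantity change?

MC = 83 - 60y + 9y^2; the shutdown threshold is min AVC = $8 (at y = 5).
With P = $104 above the shutdown price, P = MC gives y = 7.
At P = $47 ≥ min AVC, set P = MC: y = 6. The firm stays open but cuts output.

Output falls from 7 to 6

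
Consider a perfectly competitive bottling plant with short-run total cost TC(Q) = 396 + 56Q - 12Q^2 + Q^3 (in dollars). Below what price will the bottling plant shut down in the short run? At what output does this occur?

$20 per unit, at Q = 6

The shutdown price is the minimum of AVC. VC = 56Q - 12Q^2 + Q^3, so AVC = 56 - 12Q + Q^2.
dAVC/dQ = -12 + 2Q = 0 gives Q = 6. min AVC = 56 - 12·6 + 6^2 = 20.
The firm shuts down for any P below $20.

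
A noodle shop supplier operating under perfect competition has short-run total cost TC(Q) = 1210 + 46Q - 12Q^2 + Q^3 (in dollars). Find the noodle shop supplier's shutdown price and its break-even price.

Shutdown price = $10; break-even price = $145

AVC = 46 - 12Q + Q^2; minimized at Q = 6, giving min AVC = $10. That is the shutdown price.
ATC = 1210/Q + 46 - 12Q + Q^2. Setting dATC/dQ = −1210/Q^2 − 12 + 2Q = 0 gives Q = 11 (since 2·11^3 − 12·11^2 = 1210).
min ATC = 1210/11 + 46 − 12·11 + 11^2 = $145. That is the break-even price.
For $10 ≤ P < $145 the firm produces at a loss; below $10 it shuts down.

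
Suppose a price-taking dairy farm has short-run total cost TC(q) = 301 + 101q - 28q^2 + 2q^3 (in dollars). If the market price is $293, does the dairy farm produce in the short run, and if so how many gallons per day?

Produce at q = 12

From TC, MC = TC'(q) = 101 - 56q + 6q^2 and AVC = VC/q = 101 - 28q + 2q^2.
AVC is minimized where dAVC/dq = -28 + 4q = 0, at q = 7; min AVC = 101 - 28·7 + 2·7^2 = $3.
Because $293 ≥ $3, revenue can cover variable cost; the firm operates.
P = MC gives -192 - 56q + 6q^2 = 0, with roots -8/3 and 12. Take the larger (rising MC): q* = 12.
Check: AVC at q = 12 is $53 ≤ P, so revenue covers variable cost.
Profit = P·q − TC = 293·12 − 937 = $2579.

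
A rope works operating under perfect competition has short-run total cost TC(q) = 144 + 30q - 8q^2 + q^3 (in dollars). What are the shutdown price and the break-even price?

Shutdown price = min AVC. AVC = 30 - 8q + q^2, with vertex at q = 4 and minimum $14.
ATC = 144/q + 30 - 8q + q^2. Setting dATC/dq = −144/q^2 − 8 + 2q = 0 gives q = 6 (since 2·6^3 − 8·6^2 = 144).
min ATC = 144/6 + 30 − 8·6 + 6^2 = $42. That is the break-even price.
For $14 ≤ P < $42 the firm produces at a loss; below $14 it shuts down.

Shutdown price = $14; break-even price = $42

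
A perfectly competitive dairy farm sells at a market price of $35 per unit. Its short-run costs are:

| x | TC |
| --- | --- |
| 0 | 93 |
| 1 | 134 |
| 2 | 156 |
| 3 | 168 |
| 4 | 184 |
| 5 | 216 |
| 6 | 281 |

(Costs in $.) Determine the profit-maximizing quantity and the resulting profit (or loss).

x = 5; profit = -$41

Compute π = P·x − TC at each output: x=0: -93; x=1: -99; x=2: -86; x=3: -63; x=4: -44; x=5: -41; x=6: -71.
Profit is maximized at x = 5. AVC there is 123/5 = $24.60 ≤ P, so producing beats shutting down (which would give -$93).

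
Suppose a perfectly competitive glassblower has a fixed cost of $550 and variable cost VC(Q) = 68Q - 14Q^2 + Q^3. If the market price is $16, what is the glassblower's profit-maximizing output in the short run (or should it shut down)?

From TC, MC = TC'(Q) = 68 - 28Q + 3Q^2 and AVC = VC/Q = 68 - 14Q + Q^2.
The AVC parabola has its vertex at Q = 14/2 = 7, where AVC = 68 - 14·7 + 7^2 = $19.
P = $16 lies below min AVC = $19; no output level covers variable cost.
The firm minimizes its loss by shutting down and losing only its fixed cost of $550.

Shut down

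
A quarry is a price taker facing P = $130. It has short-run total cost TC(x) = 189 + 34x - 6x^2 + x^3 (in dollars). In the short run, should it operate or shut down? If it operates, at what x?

Produce at x = 8

Strip out fixed cost: VC = 34x - 6x^2 + x^3. Then AVC = 34 - 6x + x^2 and MC = 34 - 12x + 3x^2.
AVC is minimized where dAVC/dx = -6 + 2x = 0, at x = 3; min AVC = 34 - 6·3 + 3^2 = $25.
Because $130 ≥ $25, revenue can cover variable cost; the firm operates.
Solving P = MC: -96 - 12x + 3x^2 = 0 ⇒ x = -4 or 8. On the upward-sloping branch, x* = 8.
Check: AVC at x = 8 is $50 ≤ P, so revenue covers variable cost.
Profit = P·x − TC = 130·8 − 589 = $451.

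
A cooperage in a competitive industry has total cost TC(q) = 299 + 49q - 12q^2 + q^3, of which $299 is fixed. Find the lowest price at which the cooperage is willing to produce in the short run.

Short-run supply begins at min AVC. From VC = 49q - 12q^2 + q^3, AVC = 49 - 12q + q^2.
dAVC/dq = -12 + 2q = 0 gives q = 6. min AVC = 49 - 12·6 + 6^2 = 13.
For P < $13 the firm produces nothing.

$13 per unit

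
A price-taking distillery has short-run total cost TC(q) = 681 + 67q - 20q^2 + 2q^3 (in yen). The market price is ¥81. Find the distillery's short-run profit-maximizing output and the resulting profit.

Profit = -¥289 at q = 7

AVC = 67 - 20q + 2q^2 has its minimum ¥17 at q = 5; price ¥81 clears that bar, so the firm operates.
MC = 67 - 40q + 6q^2. Setting P = MC and taking the root on the rising branch gives q* = 7.
TR = 81·7 = 567. TC = 681 + 175 = 856. Profit = 567 − 856 = -¥289.
By producing, the firm covers all variable cost plus ¥392 of fixed cost; shutting down would lose the full ¥681.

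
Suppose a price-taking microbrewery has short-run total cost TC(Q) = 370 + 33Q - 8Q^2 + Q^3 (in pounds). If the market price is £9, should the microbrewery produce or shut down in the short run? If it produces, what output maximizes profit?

From TC, MC = TC'(Q) = 33 - 16Q + 3Q^2 and AVC = VC/Q = 33 - 8Q + Q^2.
AVC hits its minimum where MC = AVC, at Q = 4, giving min AVC = 33 - 8·4 + 4^2 = £17.
Since P = £9 < min AVC = £17, price fails to cover variable cost at any output.
The firm minimizes its loss by shutting down and losing only its fixed cost of £370.

Shut down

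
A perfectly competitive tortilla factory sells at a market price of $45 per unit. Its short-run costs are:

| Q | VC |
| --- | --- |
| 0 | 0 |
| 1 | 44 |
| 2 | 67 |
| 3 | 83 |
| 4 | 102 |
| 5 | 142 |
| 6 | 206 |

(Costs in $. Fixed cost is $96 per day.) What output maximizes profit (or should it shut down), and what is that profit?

Profit at each row (π = 45Q − TC): Q=0: -96; Q=1: -95; Q=2: -73; Q=3: -44; Q=4: -18; Q=5: -13; Q=6: -32.
Profit is maximized at Q = 5. AVC there is 142/5 = $28.40 ≤ P, so producing beats shutting down (which would give -$96).

Q = 5; profit = -$13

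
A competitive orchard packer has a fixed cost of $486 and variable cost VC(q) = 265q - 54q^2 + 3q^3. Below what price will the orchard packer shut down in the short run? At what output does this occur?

The shutdown price is the minimum of AVC. VC = 265q - 54q^2 + 3q^3, so AVC = 265 - 54q + 3q^2.
dAVC/dq = -54 + 6q = 0 gives q = 9. min AVC = 265 - 54·9 + 3·9^2 = 22.
The firm shuts down for any P below $22.

$22 per unit, at q = 9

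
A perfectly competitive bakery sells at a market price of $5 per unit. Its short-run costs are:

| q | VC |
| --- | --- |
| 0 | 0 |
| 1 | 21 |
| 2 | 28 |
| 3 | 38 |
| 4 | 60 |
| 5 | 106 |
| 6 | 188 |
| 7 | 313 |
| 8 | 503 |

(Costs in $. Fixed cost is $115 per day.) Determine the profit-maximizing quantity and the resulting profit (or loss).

q = 0 (shut down); profit = -$115

Profit at each row (π = 5q − TC): q=0: -115; q=1: -131; q=2: -133; q=3: -138; q=4: -155; q=5: -196; q=6: -273; q=7: -393; q=8: -578.
Profit is highest at q = 0. Equivalently, the lowest AVC in the table is 38/3 ≈ $12.67 at q = 3, and P = $5 falls below it — price never covers variable cost, so the firm shuts down and loses only its fixed cost.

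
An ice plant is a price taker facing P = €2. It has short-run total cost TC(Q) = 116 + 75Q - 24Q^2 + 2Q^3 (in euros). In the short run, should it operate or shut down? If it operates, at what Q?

Strip out fixed cost: VC = 75Q - 24Q^2 + 2Q^3. Then AVC = 75 - 24Q + 2Q^2 and MC = 75 - 48Q + 6Q^2.
AVC hits its minimum where MC = AVC, at Q = 6, giving min AVC = 75 - 24·6 + 2·6^2 = €3.
P = €2 lies below min AVC = €3; no output level covers variable cost.
Shutting down limits the loss to fixed cost, €116.

Shut down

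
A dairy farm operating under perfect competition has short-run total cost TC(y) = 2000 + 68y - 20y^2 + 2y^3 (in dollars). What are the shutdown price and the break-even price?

Shutdown price = min AVC. AVC = 68 - 20y + 2y^2, with vertex at y = 5 and minimum $18.
ATC = 2000/y + 68 - 20y + 2y^2. Setting dATC/dy = −2000/y^2 − 20 + 4y = 0 gives y = 10 (since 4·10^3 − 20·10^2 = 2000).
min ATC = 2000/10 + 68 − 20·10 + 2·10^2 = $268. That is the break-even price.
Between these two prices the firm operates at a loss; above $268 it earns a profit.

Shutdown price = $18; break-even price = $268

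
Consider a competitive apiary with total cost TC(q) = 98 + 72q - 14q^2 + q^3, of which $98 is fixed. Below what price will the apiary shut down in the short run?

$23 per unit

The firm shuts down when price falls below the minimum of average variable cost. AVC = VC/q = 72 - 14q + q^2.
dAVC/dq = -14 + 2q = 0 gives q = 7. min AVC = 72 - 14·7 + 7^2 = 23.
The firm shuts down for any P below $23.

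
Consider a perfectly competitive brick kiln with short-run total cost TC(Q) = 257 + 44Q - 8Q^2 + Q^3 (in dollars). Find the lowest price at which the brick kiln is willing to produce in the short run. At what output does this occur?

Short-run supply begins at min AVC. From VC = 44Q - 8Q^2 + Q^3, AVC = 44 - 8Q + Q^2.
dAVC/dQ = -8 + 2Q = 0 gives Q = 4. min AVC = 44 - 8·4 + 4^2 = 28.
For P < $28 the firm produces nothing.

$28 per unit, at Q = 4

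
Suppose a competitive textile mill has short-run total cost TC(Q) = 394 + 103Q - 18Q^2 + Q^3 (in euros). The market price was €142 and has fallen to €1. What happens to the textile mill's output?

Output falls from 13 to 0 (the firm shuts down)

AVC = 103 - 18Q + Q^2, minimized at Q = 9 where min AVC = €22. MC = 103 - 36Q + 3Q^2.
At P = €142 ≥ min AVC, set P = MC on the rising branch: Q = 13.
At P = €1 < min AVC = €22, price no longer covers variable cost at any output, so the firm shuts down: Q = 0.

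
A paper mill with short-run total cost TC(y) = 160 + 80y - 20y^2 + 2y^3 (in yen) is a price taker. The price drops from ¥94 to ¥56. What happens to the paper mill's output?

Output falls from 7 to 6

MC = 80 - 40y + 6y^2; the shutdown threshold is min AVC = ¥30 (at y = 5).
At P = ¥94 ≥ min AVC, set P = MC on the rising branch: y = 7.
At P = ¥56 ≥ min AVC, set P = MC: y = 6. The firm stays open but cuts output.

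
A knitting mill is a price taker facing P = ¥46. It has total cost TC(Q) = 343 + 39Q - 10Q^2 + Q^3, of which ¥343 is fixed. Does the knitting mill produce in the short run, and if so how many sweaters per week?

From TC, MC = TC'(Q) = 39 - 20Q + 3Q^2 and AVC = VC/Q = 39 - 10Q + Q^2.
AVC is minimized where dAVC/dQ = -10 + 2Q = 0, at Q = 5; min AVC = 39 - 10·5 + 5^2 = ¥14.
P = ¥46 exceeds min AVC = ¥14, so the firm stays open.
Set P = MC: 46 = 39 - 20Q + 3Q^2 → -7 - 20Q + 3Q^2 = 0. The roots are Q = -1/3 and Q = 7; the profit-maximizing output is on the rising part of MC, so Q* = 7.
Check: AVC at Q = 7 is ¥18 ≤ P, so revenue covers variable cost.
Profit = P·Q − TC = 46·7 − 469 = -¥147, a loss, but smaller than the ¥343 fixed cost the firm would lose by shutting down.

Produce at Q = 7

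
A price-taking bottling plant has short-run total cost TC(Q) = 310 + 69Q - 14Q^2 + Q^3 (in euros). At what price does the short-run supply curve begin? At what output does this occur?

The shutdown price is the minimum of AVC. VC = 69Q - 14Q^2 + Q^3, so AVC = 69 - 14Q + Q^2.
At the minimum of AVC, MC = AVC. MC = 69 - 28Q + 3Q^2; setting MC = AVC gives 2Q^2 - 14Q = 0, so Q = 7. min AVC = 20.
So the shutdown price is €20.

€20 per unit, at Q = 7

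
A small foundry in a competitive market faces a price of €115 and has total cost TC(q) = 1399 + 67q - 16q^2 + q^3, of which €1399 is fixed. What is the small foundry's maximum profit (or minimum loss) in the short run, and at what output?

AVC = 67 - 16q + q^2 has its minimum €3 at q = 8; price €115 clears that bar, so the firm operates.
With MC = 67 - 32q + 3q^2, P = MC on the upward-sloping part at q* = 12.
TR = 115·12 = 1380. TC = 1399 + 228 = 1627. Profit = 1380 − 1627 = -€247.
That loss of €247 beats the €1399 the firm would lose by shutting down; producing recovers €1152 of fixed cost.

Profit = -€247 at q = 12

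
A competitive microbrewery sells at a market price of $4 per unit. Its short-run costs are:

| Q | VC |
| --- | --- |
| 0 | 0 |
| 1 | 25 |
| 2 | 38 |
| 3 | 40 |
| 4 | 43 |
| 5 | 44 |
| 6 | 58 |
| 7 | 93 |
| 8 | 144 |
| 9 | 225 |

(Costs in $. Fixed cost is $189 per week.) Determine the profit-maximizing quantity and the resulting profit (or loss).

Q = 0 (shut down); profit = -$189

Tabulate TR − TC: Q=0: -189; Q=1: -210; Q=2: -219; Q=3: -217; Q=4: -216; Q=5: -213; Q=6: -223; Q=7: -254; Q=8: -301; Q=9: -378.
Profit is highest at Q = 0. Equivalently, the lowest AVC in the table is 44/5 ≈ $8.80 at Q = 5, and P = $4 falls below it — price never covers variable cost, so the firm shuts down and loses only its fixed cost.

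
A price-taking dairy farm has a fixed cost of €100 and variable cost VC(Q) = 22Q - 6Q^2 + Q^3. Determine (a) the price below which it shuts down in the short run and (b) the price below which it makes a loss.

Shutdown price = €13; break-even price = €37

Shutdown price = min AVC. AVC = 22 - 6Q + Q^2, with vertex at Q = 3 and minimum €13.
ATC = 100/Q + 22 - 6Q + Q^2. Setting dATC/dQ = −100/Q^2 − 6 + 2Q = 0 gives Q = 5 (since 2·5^3 − 6·5^2 = 100).
min ATC = 100/5 + 22 − 6·5 + 5^2 = €37. That is the break-even price.
For €13 ≤ P < €37 the firm produces at a loss; below €13 it shuts down.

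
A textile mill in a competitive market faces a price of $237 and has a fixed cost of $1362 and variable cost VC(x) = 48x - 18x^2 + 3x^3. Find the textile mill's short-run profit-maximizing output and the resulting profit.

AVC = 48 - 18x + 3x^2; min AVC = $21 at x = 3. Since P = $237 ≥ min AVC, the firm produces.
MC = 48 - 36x + 9x^2. Setting P = MC and taking the root on the rising branch gives x* = 7.
TR = 237·7 = 1659. TC = 1362 + 483 = 1845. Profit = 1659 − 1845 = -$186.
Shutting down would mean losing the fixed cost of $1362, so operating at a loss of $186 is better by $1176.

Profit = -$186 at x = 7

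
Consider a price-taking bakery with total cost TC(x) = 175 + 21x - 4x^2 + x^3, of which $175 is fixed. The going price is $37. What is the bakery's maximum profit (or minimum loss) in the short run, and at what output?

Profit = -$111 at x = 4

AVC = 21 - 4x + x^2 has its minimum $17 at x = 2; price $37 clears that bar, so the firm operates.
MC = 21 - 8x + 3x^2. Setting P = MC and taking the root on the rising branch gives x* = 4.
TR = 37·4 = 148. TC = 175 + 84 = 259. Profit = 148 − 259 = -$111.
By producing, the firm covers all variable cost plus $64 of fixed cost; shutting down would lose the full $175.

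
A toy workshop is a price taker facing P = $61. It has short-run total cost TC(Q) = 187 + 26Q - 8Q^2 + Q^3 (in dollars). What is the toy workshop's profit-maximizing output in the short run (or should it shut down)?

Produce at Q = 7

From TC, MC = TC'(Q) = 26 - 16Q + 3Q^2 and AVC = VC/Q = 26 - 8Q + Q^2.
AVC is minimized where dAVC/dQ = -8 + 2Q = 0, at Q = 4; min AVC = 26 - 8·4 + 4^2 = $10.
P = $61 exceeds min AVC = $10, so the firm stays open.
P = MC gives -35 - 16Q + 3Q^2 = 0, with roots -5/3 and 7. Take the larger (rising MC): Q* = 7.
Check: AVC at Q = 7 is $19 ≤ P, so revenue covers variable cost.
Profit = P·Q − TC = 61·7 − 320 = $107.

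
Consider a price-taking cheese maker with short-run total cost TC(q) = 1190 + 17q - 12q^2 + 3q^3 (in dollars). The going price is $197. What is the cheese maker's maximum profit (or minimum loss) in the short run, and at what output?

Profit = -$326 at q = 6

AVC = 17 - 12q + 3q^2 has its minimum $5 at q = 2; price $197 clears that bar, so the firm operates.
MC = 17 - 24q + 9q^2. Setting P = MC and taking the root on the rising branch gives q* = 6.
TR = 197·6 = 1182. TC = 1190 + 318 = 1508. Profit = 1182 − 1508 = -$326.
By producing, the firm covers all variable cost plus $864 of fixed cost; shutting down would lose the full $1190.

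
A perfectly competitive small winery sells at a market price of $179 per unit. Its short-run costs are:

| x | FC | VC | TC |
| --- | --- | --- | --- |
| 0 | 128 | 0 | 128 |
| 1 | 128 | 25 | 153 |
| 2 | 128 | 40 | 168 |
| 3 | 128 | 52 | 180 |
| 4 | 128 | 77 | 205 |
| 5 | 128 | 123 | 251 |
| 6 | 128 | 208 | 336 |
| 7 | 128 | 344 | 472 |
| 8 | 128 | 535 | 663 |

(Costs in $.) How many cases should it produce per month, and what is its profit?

Profit at each row (π = 179x − TC): x=0: -128; x=1: 26; x=2: 190; x=3: 357; x=4: 511; x=5: 644; x=6: 738; x=7: 781; x=8: 769.
Profit is maximized at x = 7. AVC there is 344/7 = $49.14 ≤ P, so producing beats shutting down (which would give -$128).

x = 7; profit = $781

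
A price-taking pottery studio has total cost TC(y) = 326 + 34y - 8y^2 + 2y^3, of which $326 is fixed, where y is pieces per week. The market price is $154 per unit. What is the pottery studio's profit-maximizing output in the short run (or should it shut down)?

Variable cost is VC = 34y - 8y^2 + 2y^3, so AVC = VC/y = 34 - 8y + 2y^2 and MC = dTC/dy = 34 - 16y + 6y^2.
AVC is minimized where dAVC/dy = -8 + 4y = 0, at y = 2; min AVC = 34 - 8·2 + 2·2^2 = $26.
Since P = $154 ≥ min AVC = $26, price covers variable cost and the firm should produce.
P = MC gives -120 - 16y + 6y^2 = 0, with roots -10/3 and 6. Take the larger (rising MC): y* = 6.
Check: AVC at y = 6 is $58 ≤ P, so revenue covers variable cost.
Profit = P·y − TC = 154·6 − 674 = $250.

Produce at y = 6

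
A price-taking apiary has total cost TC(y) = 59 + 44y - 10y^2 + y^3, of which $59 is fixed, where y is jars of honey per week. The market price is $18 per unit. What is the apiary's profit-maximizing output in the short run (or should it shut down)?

Variable cost is VC = 44y - 10y^2 + y^3, so AVC = VC/y = 44 - 10y + y^2 and MC = dTC/dy = 44 - 20y + 3y^2.
AVC hits its minimum where MC = AVC, at y = 5, giving min AVC = 44 - 10·5 + 5^2 = $19.
P = $18 lies below min AVC = $19; no output level covers variable cost.
The firm minimizes its loss by shutting down and losing only its fixed cost of $59.

Shut down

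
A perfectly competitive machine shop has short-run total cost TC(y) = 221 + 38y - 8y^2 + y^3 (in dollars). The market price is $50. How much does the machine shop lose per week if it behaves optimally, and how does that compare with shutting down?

AVC = 38 - 8y + y^2 has its minimum $22 at y = 4; price $50 clears that bar, so the firm operates.
With MC = 38 - 16y + 3y^2, P = MC on the upward-sloping part at y* = 6.
TR = 50·6 = 300. TC = 221 + 156 = 377. Profit = 300 − 377 = -$77.
Shutting down would mean losing the fixed cost of $221, so operating at a loss of $77 is better by $144.

Profit = -$77 at y = 6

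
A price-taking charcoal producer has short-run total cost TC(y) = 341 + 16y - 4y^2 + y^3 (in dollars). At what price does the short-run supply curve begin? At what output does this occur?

Short-run supply begins at min AVC. From VC = 16y - 4y^2 + y^3, AVC = 16 - 4y + y^2.
At the minimum of AVC, MC = AVC. MC = 16 - 8y + 3y^2; setting MC = AVC gives 2y^2 - 4y = 0, so y = 2. min AVC = 12.
For P < $12 the firm produces nothing.

$12 per unit, at y = 2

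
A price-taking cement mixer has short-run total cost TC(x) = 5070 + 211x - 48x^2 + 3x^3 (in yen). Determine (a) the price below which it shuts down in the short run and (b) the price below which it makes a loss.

Shutdown price = ¥19; break-even price = ¥484

AVC = 211 - 48x + 3x^2; minimized at x = 8, giving min AVC = ¥19. That is the shutdown price.
ATC = 5070/x + 211 - 48x + 3x^2. Setting dATC/dx = −5070/x^2 − 48 + 6x = 0 gives x = 13 (since 6·13^3 − 48·13^2 = 5070).
min ATC = 5070/13 + 211 − 48·13 + 3·13^2 = ¥484. That is the break-even price.
For ¥19 ≤ P < ¥484 the firm produces at a loss; below ¥19 it shuts down.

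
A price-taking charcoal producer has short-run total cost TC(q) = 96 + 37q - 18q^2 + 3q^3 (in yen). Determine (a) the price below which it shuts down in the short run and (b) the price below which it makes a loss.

Shutdown price = ¥10; break-even price = ¥37

Shutdown price = min AVC. AVC = 37 - 18q + 3q^2, with vertex at q = 3 and minimum ¥10.
ATC = 96/q + 37 - 18q + 3q^2. Setting dATC/dq = −96/q^2 − 18 + 6q = 0 gives q = 4 (since 6·4^3 − 18·4^2 = 96).
min ATC = 96/4 + 37 − 18·4 + 3·4^2 = ¥37. That is the break-even price.
For ¥10 ≤ P < ¥37 the firm produces at a loss; below ¥10 it shuts down.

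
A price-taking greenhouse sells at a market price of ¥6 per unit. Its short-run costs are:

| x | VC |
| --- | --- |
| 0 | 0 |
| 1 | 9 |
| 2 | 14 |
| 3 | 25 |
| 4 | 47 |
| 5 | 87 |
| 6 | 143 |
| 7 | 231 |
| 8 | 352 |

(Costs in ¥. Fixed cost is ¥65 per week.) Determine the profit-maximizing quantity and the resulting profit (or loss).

x = 0 (shut down); profit = -¥65

Profit at each row (π = 6x − TC): x=0: -65; x=1: -68; x=2: -67; x=3: -72; x=4: -88; x=5: -122; x=6: -172; x=7: -254; x=8: -369.
Profit is highest at x = 0. Equivalently, the lowest AVC in the table is 14/2 ≈ ¥7 at x = 2, and P = ¥6 falls below it — price never covers variable cost, so the firm shuts down and loses only its fixed cost.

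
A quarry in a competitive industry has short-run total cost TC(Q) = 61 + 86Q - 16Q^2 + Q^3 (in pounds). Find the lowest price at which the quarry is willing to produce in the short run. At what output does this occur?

£22 per unit, at Q = 8

The firm shuts down when price falls below the minimum of average variable cost. AVC = VC/Q = 86 - 16Q + Q^2.
dAVC/dQ = -16 + 2Q = 0 gives Q = 8. min AVC = 86 - 16·8 + 8^2 = 22.
The firm shuts down for any P below £22.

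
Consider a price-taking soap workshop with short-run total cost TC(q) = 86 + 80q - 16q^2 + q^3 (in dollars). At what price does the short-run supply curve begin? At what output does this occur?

Short-run supply begins at min AVC. From VC = 80q - 16q^2 + q^3, AVC = 80 - 16q + q^2.
dAVC/dq = -16 + 2q = 0 gives q = 8. min AVC = 80 - 16·8 + 8^2 = 16.
So the shutdown price is $16.

$16 per unit, at q = 8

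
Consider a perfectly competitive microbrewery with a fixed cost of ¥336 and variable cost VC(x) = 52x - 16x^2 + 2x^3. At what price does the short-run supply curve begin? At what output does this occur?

¥20 per unit, at x = 4

Short-run supply begins at min AVC. From VC = 52x - 16x^2 + 2x^3, AVC = 52 - 16x + 2x^2.
dAVC/dx = -16 + 4x = 0 gives x = 4. min AVC = 52 - 16·4 + 2·4^2 = 20.
The firm shuts down for any P below ¥20.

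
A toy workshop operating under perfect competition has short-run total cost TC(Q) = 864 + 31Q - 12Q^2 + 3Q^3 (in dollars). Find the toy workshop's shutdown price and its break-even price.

Shutdown price = $19; break-even price = $211

Shutdown price = min AVC. AVC = 31 - 12Q + 3Q^2, with vertex at Q = 2 and minimum $19.
ATC = 864/Q + 31 - 12Q + 3Q^2. Setting dATC/dQ = −864/Q^2 − 12 + 6Q = 0 gives Q = 6 (since 6·6^3 − 12·6^2 = 864).
min ATC = 864/6 + 31 − 12·6 + 3·6^2 = $211. That is the break-even price.
Between these two prices the firm operates at a loss; above $211 it earns a profit.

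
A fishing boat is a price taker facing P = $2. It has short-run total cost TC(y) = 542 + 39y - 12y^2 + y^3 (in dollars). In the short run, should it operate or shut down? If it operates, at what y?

Shut down

From TC, MC = TC'(y) = 39 - 24y + 3y^2 and AVC = VC/y = 39 - 12y + y^2.
AVC hits its minimum where MC = AVC, at y = 6, giving min AVC = 39 - 12·6 + 6^2 = $3.
Since P = $2 < min AVC = $3, price fails to cover variable cost at any output.
The firm minimizes its loss by shutting down and losing only its fixed cost of $542.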